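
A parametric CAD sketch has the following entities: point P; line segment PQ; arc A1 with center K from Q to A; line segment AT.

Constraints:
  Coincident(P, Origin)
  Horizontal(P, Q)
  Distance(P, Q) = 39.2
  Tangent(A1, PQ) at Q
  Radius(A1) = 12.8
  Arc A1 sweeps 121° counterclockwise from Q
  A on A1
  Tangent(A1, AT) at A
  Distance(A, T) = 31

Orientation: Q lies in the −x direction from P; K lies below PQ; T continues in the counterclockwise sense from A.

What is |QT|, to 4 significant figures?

46.24

P is at the origin; P and Q share the same y with |PQ| = 39.2 and Q on the −x side, so Q = (-39.20, 0.000). A1 meets PQ tangentially, so KQ is at right angles to PQ, so K = Q + (0, -12.8) = (-39.20, -12.80). On A1, Q sits at bearing 90° from K; a 121° counterclockwise sweep puts A at bearing 211°, so A = K + 12.8·(cos 211°, sin 211°) = (-50.17, -19.39). A1 meets AT tangentially, so KA is at right angles to AT, so AT runs along (−sin 211°, cos 211°); with |AT| = 31.0, T = (-34.21, -45.96). Then |QT| = |T − Q| = 46.24.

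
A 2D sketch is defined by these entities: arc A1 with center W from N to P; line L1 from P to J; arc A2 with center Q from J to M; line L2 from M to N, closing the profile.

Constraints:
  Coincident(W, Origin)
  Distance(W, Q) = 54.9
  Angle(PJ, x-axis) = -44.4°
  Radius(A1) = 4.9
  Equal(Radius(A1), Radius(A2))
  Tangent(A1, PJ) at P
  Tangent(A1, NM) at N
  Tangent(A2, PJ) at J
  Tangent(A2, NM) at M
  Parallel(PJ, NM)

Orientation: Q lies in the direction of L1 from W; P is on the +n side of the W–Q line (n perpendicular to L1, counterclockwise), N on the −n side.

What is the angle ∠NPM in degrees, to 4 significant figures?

79.88°

The slot axis is L1's direction at -44.4°, so u = (cos -44.4°, sin -44.4°) = (0.7145, -0.6997) and n = (−sin -44.4°, cos -44.4°) = (0.6997, 0.7145). W is at the origin and Q lies 54.9 along u from W, so Q = 54.9·u = (39.22, -38.41). Tangency of A1 to both parallel lines with radius 4.9 puts P and N at W ± 4.9·n: P = (3.428, 3.501), N = (-3.428, -3.501). Equal radii place J and M the same way about Q: J = Q + 4.9·n = (42.65, -34.91), M = Q − 4.9·n = (35.80, -41.91). Then cos ∠NPM = PN·PM / (|PN||PM|), giving 79.88°.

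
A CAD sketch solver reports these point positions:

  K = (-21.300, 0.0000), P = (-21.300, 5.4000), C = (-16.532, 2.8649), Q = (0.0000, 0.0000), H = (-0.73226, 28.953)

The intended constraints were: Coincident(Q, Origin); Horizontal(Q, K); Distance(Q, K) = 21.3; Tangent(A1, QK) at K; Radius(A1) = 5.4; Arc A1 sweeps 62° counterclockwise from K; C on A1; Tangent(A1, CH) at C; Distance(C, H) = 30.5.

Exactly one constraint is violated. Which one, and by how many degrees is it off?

Tangent(A1, CH) at C — off by 3.20°.

Q = (0.00, 0.00) ✓; Q.y = 0.00, K.y = 0.00 ✓; |QK| = 21.30 ✓; ∠(PK, KQ) = 90.00° ✓; |PK| = 5.400 ✓; bearing(P→C) − bearing(P→K) = 62.00° ✓; |PC| = 5.400 ✓; ∠(PC, CH) = 93.20° ✗; |CH| = 30.50 ✓.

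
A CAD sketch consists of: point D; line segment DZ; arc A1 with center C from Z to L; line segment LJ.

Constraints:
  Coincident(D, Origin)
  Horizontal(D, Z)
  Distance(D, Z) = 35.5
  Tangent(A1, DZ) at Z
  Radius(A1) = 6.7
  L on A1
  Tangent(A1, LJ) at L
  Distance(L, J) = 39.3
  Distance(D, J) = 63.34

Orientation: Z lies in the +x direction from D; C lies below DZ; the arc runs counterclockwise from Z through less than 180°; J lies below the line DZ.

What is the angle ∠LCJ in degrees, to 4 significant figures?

80.33°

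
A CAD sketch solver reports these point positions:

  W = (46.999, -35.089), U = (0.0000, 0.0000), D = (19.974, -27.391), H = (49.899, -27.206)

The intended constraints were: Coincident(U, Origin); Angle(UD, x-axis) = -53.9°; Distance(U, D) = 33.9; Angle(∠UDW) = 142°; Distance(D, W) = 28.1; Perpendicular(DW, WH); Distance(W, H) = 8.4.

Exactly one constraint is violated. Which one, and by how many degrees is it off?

Perpendicular(DW, WH) — off by 4.30°.

U = (0.00, 0.00) ✓; UD at -53.90° ✓; |UD| = 33.90 ✓; ∠UDW = 142.0° ✓; |DW| = 28.10 ✓; ∠(DW, WH) = 85.70° ✗; |WH| = 8.400 ✓.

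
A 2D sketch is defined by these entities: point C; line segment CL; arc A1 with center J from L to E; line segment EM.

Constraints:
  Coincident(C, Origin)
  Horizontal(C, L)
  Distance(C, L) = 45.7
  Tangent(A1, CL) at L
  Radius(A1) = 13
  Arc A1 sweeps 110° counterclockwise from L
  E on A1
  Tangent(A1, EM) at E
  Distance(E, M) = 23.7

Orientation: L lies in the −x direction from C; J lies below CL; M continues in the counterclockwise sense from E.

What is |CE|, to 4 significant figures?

60.49

C is at the origin; CL is horizontal with |CL| = 45.7 and L on the −x side, so L = (-45.70, 0.000). A1 meets CL tangentially, so JL is at right angles to CL, so J = L + (0, -13) = (-45.70, -13.00). On A1, L sits at bearing 90° from J; a 110° counterclockwise sweep puts E at bearing 200°, so E = J + 13.0·(cos 200°, sin 200°) = (-57.92, -17.45). Then |CE| = |E − C| = 60.49.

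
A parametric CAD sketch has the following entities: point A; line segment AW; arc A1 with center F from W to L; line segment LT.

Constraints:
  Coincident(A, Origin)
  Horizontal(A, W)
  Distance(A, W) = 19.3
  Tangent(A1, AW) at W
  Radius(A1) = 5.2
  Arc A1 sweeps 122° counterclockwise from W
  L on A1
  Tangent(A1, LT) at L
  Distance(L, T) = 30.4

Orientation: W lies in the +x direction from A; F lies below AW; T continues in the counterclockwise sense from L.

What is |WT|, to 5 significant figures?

35.707

On A1, W sits at bearing 90° from F; a 122° counterclockwise sweep puts L at bearing 212°, so L = F + 5.2·(cos 212°, sin 212°) = (14.890, -7.9556). A1 meets LT tangentially, so FL is at right angles to LT, so LT runs along (−sin 212°, cos 212°); with |LT| = 30.4, T = (31.000, -33.736). Then |WT| = |T − W| = 35.707.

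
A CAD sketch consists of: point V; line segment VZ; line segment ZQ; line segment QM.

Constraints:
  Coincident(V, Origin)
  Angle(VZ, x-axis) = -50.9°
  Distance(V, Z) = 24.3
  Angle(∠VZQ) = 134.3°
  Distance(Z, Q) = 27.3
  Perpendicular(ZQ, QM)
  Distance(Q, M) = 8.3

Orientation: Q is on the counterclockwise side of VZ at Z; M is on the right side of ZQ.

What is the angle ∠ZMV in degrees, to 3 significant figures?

13.2°

∠VZQ = 134.3°, so ZQ runs at -50.9° + (180° − 134.3°) = -5.20° from the x-axis; with |ZQ| = 27.3, Q = Z + 27.3·(cos -5.20°, sin -5.20°) = (42.5, -21.3). ZQ ⟂ QM; with |QM| = 8.3 on the right of ZQ, M = Q + 8.3·(-0.0906, -0.996) = (41.8, -29.6). Then cos ∠ZMV = MZ·MV / (|MZ||MV|), giving 13.2°.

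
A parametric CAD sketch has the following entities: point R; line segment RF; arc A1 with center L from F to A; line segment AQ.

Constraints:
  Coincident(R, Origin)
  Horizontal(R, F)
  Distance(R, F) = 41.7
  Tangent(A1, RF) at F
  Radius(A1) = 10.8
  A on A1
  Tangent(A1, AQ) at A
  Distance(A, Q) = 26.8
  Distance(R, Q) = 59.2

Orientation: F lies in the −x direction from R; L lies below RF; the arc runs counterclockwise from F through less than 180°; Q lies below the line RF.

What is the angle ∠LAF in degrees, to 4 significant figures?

36.31°

Checks: ∠(LF, FR) = 90.00° ✓; |LF| = 10.80 ✓; |LA| = 10.80 ✓; ∠(LA, AQ) = 90.00° ✓; |AQ| = 26.80 ✓; |RQ| = 59.20 ✓.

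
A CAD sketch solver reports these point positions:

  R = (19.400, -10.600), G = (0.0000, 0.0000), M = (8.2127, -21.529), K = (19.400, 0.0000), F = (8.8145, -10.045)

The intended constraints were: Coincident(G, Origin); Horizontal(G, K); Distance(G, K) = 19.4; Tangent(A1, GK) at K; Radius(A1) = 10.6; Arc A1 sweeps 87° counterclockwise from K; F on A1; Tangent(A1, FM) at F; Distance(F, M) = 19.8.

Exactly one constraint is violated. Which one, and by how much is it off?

Distance(F, M) = 19.8 — off by 8.30.

G = (0.00, 0.00) ✓; G.y = 0.00, K.y = 0.00 ✓; |GK| = 19.40 ✓; ∠(RK, KG) = 90.00° ✓; |RK| = 10.60 ✓; bearing(R→F) − bearing(R→K) = 87.00° ✓; |RF| = 10.60 ✓; ∠(RF, FM) = 90.00° ✓; |FM| = 11.50 ✗.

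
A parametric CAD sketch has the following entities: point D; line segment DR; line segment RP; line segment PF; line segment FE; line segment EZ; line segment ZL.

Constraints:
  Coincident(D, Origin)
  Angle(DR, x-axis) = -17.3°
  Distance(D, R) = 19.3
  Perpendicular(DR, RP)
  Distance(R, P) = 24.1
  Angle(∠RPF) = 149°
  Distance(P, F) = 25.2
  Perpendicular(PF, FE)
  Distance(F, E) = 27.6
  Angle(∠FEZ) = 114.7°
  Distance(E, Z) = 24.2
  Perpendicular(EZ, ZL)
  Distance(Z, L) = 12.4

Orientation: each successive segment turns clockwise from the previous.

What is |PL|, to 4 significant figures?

26.52

∠FEZ = 114.7° gives EZ at 66.40° from the x-axis; with |EZ| = 24.2, Z = (-16.23, -2.730). EZ is perpendicular to ZL, so ZL runs at -23.60°; with |ZL| = 12.4, L = (-4.864, -7.694). Then |PL| = |L − P| = 26.52.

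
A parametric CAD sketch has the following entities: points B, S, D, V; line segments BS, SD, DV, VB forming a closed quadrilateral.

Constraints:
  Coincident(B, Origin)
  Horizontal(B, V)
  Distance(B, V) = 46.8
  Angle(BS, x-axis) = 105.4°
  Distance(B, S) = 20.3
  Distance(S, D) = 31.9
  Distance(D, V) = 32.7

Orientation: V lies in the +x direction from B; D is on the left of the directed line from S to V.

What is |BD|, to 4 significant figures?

36.23

Checks: |BV| = 46.80 ✓; |BS| = 20.30 ✓; |SD| = 31.90 ✓; |DV| = 32.70 ✓.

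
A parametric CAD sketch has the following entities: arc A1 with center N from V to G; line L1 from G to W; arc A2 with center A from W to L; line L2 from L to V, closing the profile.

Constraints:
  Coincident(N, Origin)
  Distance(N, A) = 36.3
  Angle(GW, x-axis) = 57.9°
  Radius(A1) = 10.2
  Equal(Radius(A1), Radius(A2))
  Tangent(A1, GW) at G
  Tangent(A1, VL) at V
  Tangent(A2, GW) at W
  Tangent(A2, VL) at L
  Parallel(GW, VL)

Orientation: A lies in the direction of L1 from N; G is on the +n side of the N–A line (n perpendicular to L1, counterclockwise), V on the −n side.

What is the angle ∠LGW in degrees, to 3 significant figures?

29.3°

Tangency of A1 to both parallel lines with radius 10.2 puts G and V at N ± 10.2·n: G = (-8.64, 5.42), V = (8.64, -5.42). Equal radii place W and L the same way about A: W = A + 10.2·n = (10.6, 36.2), L = A − 10.2·n = (27.9, 25.3). Then cos ∠LGW = GL·GW / (|GL||GW|), giving 29.3°.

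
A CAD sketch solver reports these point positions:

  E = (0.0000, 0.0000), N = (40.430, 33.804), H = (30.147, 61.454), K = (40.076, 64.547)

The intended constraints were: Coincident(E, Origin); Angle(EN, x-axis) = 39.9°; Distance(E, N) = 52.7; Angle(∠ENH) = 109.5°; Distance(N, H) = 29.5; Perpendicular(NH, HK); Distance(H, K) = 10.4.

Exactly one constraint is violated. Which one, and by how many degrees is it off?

Perpendicular(NH, HK) — off by 3.10°.

E = (0.00, 0.00) ✓; EN at 39.90° ✓; |EN| = 52.70 ✓; ∠ENH = 109.5° ✓; |NH| = 29.50 ✓; ∠(NH, HK) = 93.10° ✗; |HK| = 10.40 ✓.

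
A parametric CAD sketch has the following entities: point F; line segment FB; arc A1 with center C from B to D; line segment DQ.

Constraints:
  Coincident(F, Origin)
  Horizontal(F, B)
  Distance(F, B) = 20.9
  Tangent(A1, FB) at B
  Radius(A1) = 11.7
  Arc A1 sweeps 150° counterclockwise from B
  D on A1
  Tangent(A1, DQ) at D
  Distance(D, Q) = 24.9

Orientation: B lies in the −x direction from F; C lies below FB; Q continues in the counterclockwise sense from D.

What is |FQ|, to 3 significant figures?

34.7

On A1, B sits at bearing 90° from C; a 150° counterclockwise sweep puts D at bearing 240°, so D = C + 11.7·(cos 240°, sin 240°) = (-26.8, -21.8). A1 meets DQ tangentially, so CD is at right angles to DQ, so DQ runs along (−sin 240°, cos 240°); with |DQ| = 24.9, Q = (-5.19, -34.3). Then |FQ| = |Q − F| = 34.7.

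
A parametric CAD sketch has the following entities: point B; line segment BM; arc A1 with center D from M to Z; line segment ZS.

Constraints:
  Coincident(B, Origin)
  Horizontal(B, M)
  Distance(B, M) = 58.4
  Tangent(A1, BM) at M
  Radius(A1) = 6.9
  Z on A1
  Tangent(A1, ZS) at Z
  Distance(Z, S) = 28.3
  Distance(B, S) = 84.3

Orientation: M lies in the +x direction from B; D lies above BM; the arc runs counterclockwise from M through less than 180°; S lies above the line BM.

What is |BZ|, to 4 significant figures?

64.17

B is at the origin; B and M share the same y with |BM| = 58.4 and M on the +x side, so M = (58.40, 0.000). The tangent condition forces DM to be normal to BM, so D = M + (0, 6.9) = (58.40, 6.900). Since DZ ⟂ ZS (tangency), |DS| = √(6.9² + 28.3²) = 29.13 regardless of where Z sits on A1. So S lies on both circle(B, 84.3) and circle(D, 29.13); the above-BM intersection is S = (80.07, 26.36). Z is the foot of the tangent from S: Z = (64.10, 3.005).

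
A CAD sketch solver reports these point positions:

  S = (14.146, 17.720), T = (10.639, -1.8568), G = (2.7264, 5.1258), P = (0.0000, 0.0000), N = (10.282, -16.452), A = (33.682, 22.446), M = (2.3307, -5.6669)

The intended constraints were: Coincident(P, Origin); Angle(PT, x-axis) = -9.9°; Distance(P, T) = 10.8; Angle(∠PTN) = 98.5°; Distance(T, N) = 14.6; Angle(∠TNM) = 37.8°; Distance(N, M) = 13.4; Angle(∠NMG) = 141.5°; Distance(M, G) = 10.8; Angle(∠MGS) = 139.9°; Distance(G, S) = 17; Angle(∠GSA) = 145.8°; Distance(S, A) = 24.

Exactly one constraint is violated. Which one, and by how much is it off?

Distance(S, A) = 24 — off by 3.90.

P = (0.00, 0.00) ✓; PT at -9.900° ✓; |PT| = 10.80 ✓; ∠PTN = 98.50° ✓; |TN| = 14.60 ✓; ∠TNM = 37.80° ✓; |NM| = 13.40 ✓; ∠NMG = 141.5° ✓; |MG| = 10.80 ✓; ∠MGS = 139.9° ✓; |GS| = 17.00 ✓; ∠GSA = 145.8° ✓; |SA| = 20.10 ✗.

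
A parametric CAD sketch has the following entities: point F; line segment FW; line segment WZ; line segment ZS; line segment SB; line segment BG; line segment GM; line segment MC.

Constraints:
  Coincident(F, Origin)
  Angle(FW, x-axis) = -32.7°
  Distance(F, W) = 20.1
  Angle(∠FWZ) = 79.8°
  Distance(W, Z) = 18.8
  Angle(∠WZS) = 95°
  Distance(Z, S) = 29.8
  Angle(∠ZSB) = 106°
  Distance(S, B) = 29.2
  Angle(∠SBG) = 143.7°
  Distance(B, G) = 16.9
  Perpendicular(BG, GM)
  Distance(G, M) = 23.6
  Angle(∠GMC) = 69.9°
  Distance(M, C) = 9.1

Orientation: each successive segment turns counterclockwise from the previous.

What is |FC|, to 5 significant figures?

12.182

F is at the origin; FW runs at -32.7° with length 20.1, so W = (16.914, -10.859). ∠FWZ = 79.8° gives WZ at 67.500° from the x-axis; with |WZ| = 18.8, Z = (24.109, 6.5101). ∠WZS = 95.0° gives ZS at 152.50° from the x-axis; with |ZS| = 29.8, S = (-2.3241, 20.270). ∠ZSB = 106.0° gives SB at -133.50° from the x-axis; with |SB| = 29.2, B = (-22.424, -0.91072). ∠SBG = 143.7° gives BG at -97.200° from the x-axis; with |BG| = 16.9, G = (-24.542, -17.677). The perpendicularity gives GM at right angles to BG, so GM runs at -7.2000°; with |GM| = 23.6, M = (-1.1283, -20.635). ∠GMC = 69.9° gives MC at 102.90° from the x-axis; with |MC| = 9.1, C = (-3.1599, -11.765). Then |FC| = |C − F| = 12.182.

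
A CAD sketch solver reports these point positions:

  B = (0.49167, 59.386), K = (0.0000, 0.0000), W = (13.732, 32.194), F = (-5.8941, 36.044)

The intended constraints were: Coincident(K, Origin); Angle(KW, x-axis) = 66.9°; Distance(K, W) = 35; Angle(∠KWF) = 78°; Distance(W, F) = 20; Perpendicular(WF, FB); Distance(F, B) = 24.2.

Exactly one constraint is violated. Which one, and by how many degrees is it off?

Perpendicular(WF, FB) — off by 4.20°.

K = (0.00, 0.00) ✓; KW at 66.90° ✓; |KW| = 35.00 ✓; ∠KWF = 78.00° ✓; |WF| = 20.00 ✓; ∠(WF, FB) = 94.20° ✗; |FB| = 24.20 ✓.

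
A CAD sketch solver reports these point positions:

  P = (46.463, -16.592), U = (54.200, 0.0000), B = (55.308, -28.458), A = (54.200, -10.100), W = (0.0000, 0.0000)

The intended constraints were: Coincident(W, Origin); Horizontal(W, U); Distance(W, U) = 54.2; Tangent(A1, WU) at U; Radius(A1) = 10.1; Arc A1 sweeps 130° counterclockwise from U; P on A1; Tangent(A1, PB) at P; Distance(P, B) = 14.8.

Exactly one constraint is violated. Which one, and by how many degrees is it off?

Tangent(A1, PB) at P — off by 3.30°.

W = (0.00, 0.00) ✓; W.y = 0.00, U.y = 0.00 ✓; |WU| = 54.20 ✓; ∠(AU, UW) = 90.00° ✓; |AU| = 10.10 ✓; bearing(A→P) − bearing(A→U) = 130.0° ✓; |AP| = 10.10 ✓; ∠(AP, PB) = 93.30° ✗; |PB| = 14.80 ✓.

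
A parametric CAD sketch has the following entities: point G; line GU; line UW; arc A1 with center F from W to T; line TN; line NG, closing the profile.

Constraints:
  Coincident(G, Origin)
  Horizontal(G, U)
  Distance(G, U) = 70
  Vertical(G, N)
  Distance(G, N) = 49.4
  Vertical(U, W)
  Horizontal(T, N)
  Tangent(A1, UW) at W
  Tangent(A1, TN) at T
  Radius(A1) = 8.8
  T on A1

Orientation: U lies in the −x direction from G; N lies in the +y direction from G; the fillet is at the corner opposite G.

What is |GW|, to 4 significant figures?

80.92

G is at the origin; GU is horizontal with |GU| = 70.0 and U on the −x side, so U = (-70.00, 0.000). GN is vertical with |GN| = 49.4 and N on the +y side, so N = (0.000, 49.40). The virtual corner opposite G is at (-70.00, 49.40). Tangency of A1 to UW means the radius FW is perpendicular to UW and A1 meets TN tangentially, so FT is at right angles to TN, with radius 8.8, so the center F sits 8.8 in from both sides at F = (-61.20, 40.60). That places the tangent points at W = (-70.00, 40.60) on UW and T = (-61.20, 49.40) on TN. Then |GW| = |W − G| = 80.92.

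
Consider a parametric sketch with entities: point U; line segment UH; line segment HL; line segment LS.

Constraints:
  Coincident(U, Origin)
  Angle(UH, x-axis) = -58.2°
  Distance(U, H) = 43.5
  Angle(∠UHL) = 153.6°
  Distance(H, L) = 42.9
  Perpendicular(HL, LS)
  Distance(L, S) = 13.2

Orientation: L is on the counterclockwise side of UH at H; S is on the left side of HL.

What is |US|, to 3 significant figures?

82.1

U is at the origin; UH runs at -58.2° with length 43.5, so H = 43.5·(cos -58.2°, sin -58.2°) = (22.9, -37.0). ∠UHL = 153.6°, so HL runs at -58.2° + (180° − 153.6°) = -31.8° from the x-axis; with |HL| = 42.9, L = H + 42.9·(cos -31.8°, sin -31.8°) = (59.4, -59.6). The perpendicularity gives LS at right angles to HL; with |LS| = 13.2 on the left of HL, S = L + 13.2·(0.527, 0.850) = (66.3, -48.4). Then |US| = |S − U| = 82.1.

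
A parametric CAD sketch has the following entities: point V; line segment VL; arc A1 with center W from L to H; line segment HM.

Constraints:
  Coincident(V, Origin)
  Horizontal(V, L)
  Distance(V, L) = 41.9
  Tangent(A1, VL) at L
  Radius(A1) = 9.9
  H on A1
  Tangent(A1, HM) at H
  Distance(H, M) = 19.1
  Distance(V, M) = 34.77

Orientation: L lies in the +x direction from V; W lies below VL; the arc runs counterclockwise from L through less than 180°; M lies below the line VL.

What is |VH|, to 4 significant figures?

33.32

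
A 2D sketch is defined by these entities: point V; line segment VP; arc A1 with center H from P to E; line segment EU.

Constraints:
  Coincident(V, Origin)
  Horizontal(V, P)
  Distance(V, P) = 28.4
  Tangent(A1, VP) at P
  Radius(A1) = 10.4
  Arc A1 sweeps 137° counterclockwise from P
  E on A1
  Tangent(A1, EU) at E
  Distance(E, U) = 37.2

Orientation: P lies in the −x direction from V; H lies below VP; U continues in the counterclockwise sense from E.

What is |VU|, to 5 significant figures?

44.161

On A1, P sits at bearing 90° from H; a 137° counterclockwise sweep puts E at bearing 227°, so E = H + 10.4·(cos 227°, sin 227°) = (-35.493, -18.006). A1 meets EU tangentially, so HE is at right angles to EU, so EU runs along (−sin 227°, cos 227°); with |EU| = 37.2, U = (-8.2864, -43.376). Then |VU| = |U − V| = 44.161.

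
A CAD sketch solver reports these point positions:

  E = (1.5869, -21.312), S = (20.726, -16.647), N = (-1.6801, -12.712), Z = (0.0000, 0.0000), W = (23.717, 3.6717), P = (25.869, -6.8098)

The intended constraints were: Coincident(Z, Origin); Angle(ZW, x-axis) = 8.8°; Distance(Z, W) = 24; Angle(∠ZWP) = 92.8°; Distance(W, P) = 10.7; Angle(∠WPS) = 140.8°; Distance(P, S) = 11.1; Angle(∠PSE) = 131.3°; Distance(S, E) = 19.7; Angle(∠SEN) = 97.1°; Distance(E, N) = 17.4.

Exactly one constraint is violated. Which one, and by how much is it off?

Distance(E, N) = 17.4 — off by 8.20.

Z = (0.00, 0.00) ✓; ZW at 8.800° ✓; |ZW| = 24.00 ✓; ∠ZWP = 92.80° ✓; |WP| = 10.70 ✓; ∠WPS = 140.8° ✓; |PS| = 11.10 ✓; ∠PSE = 131.3° ✓; |SE| = 19.70 ✓; ∠SEN = 97.10° ✓; |EN| = 9.200 ✗.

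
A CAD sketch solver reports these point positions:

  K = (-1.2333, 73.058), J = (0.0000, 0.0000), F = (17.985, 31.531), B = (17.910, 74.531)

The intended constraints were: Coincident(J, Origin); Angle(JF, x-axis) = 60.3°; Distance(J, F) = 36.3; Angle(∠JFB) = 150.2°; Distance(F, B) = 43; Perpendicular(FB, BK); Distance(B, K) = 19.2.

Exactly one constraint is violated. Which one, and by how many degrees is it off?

Perpendicular(FB, BK) — off by 4.30°.

J = (0.00, 0.00) ✓; JF at 60.30° ✓; |JF| = 36.30 ✓; ∠JFB = 150.2° ✓; |FB| = 43.00 ✓; ∠(FB, BK) = 94.30° ✗; |BK| = 19.20 ✓.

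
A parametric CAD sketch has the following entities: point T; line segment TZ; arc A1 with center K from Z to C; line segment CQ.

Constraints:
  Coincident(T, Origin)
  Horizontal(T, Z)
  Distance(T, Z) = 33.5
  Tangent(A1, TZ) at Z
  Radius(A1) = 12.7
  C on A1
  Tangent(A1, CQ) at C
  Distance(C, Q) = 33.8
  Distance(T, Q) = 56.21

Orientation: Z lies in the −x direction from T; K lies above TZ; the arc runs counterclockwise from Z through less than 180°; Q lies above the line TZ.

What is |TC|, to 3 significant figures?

26.2

T is at the origin; TZ is horizontal with |TZ| = 33.5 and Z on the −x side, so Z = (-33.5, 0.00). Since A1 is tangent to TZ there, KZ ⟂ TZ, so K = Z + (0, 12.7) = (-33.5, 12.7). Since KC ⟂ CQ (tangency), |KQ| = √(12.7² + 33.8²) = 36.1 regardless of where C sits on A1. So Q lies on both circle(T, 56.21) and circle(K, 36.1); the above-TZ intersection is Q = (-28.5, 48.5). C is the foot of the tangent from Q: C = (-21.1, 15.5).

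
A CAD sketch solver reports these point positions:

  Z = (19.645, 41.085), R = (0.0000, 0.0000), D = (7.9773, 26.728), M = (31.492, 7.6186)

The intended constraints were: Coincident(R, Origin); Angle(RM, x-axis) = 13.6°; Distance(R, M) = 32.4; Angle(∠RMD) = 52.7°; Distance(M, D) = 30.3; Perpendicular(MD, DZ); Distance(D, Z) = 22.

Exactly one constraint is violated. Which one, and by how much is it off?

Distance(D, Z) = 22 — off by 3.50.

R = (0.00, 0.00) ✓; RM at 13.60° ✓; |RM| = 32.40 ✓; ∠RMD = 52.70° ✓; |MD| = 30.30 ✓; ∠(MD, DZ) = 90.00° ✓; |DZ| = 18.50 ✗.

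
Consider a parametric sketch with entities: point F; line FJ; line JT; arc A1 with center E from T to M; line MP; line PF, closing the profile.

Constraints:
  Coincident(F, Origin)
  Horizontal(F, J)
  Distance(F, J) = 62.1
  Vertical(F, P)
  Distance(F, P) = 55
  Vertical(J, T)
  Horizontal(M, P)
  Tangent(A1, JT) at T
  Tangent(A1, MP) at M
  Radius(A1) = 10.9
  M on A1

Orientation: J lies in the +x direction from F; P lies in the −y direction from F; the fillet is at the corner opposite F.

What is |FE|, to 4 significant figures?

67.57

F is at the origin; F and J share the same y with |FJ| = 62.1 and J on the +x side, so J = (62.10, 0.000). F and P share the same x with |FP| = 55.0 and P on the −y side, so P = (0.000, -55.00). The virtual corner opposite F is at (62.10, -55.00). Tangency of A1 to JT means the radius ET is perpendicular to JT and tangency of A1 to MP means the radius EM is perpendicular to MP, with radius 10.9, so the center E sits 10.9 in from both sides at E = (51.20, -44.10). Then |FE| = |E − F| = 67.57.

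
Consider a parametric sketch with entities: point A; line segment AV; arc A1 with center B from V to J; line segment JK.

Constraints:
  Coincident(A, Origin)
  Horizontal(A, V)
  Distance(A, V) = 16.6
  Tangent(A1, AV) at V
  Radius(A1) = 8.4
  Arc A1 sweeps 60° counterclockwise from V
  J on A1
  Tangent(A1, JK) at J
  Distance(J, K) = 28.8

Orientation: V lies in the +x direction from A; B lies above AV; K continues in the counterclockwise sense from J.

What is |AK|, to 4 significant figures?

48.11

On A1, V sits at bearing -90° from B; a 60° counterclockwise sweep puts J at bearing -30°, so J = B + 8.4·(cos -30°, sin -30°) = (23.87, 4.200). The tangent condition forces BJ to be normal to JK, so JK runs along (−sin -30°, cos -30°); with |JK| = 28.8, K = (38.27, 29.14). Then |AK| = |K − A| = 48.11.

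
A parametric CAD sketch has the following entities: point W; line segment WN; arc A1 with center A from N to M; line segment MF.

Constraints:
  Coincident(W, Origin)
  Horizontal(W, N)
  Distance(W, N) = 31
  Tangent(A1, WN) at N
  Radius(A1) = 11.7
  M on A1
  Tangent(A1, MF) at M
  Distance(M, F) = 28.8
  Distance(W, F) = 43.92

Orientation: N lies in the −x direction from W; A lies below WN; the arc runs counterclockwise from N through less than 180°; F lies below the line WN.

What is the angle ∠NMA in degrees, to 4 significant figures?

21.72°

W is at the origin; WN is horizontal with |WN| = 31.0 and N on the −x side, so N = (-31.00, 0.000). The tangent condition forces AN to be normal to WN, so A = N + (0, -11.7) = (-31.00, -11.70). Since AM ⟂ MF (tangency), |AF| = √(11.7² + 28.8²) = 31.09 regardless of where M sits on A1. So F lies on both circle(W, 43.92) and circle(A, 31.09); the below-WN intersection is F = (-18.14, -40.00). M is the foot of the tangent from F: M = (-39.05, -20.19).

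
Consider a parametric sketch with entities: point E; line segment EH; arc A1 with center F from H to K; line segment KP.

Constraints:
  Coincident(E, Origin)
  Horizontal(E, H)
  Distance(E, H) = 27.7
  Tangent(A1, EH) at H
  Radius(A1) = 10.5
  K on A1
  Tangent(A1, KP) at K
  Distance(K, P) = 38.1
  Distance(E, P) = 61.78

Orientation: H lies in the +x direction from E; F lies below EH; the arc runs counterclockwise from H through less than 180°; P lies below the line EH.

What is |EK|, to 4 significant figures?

24.50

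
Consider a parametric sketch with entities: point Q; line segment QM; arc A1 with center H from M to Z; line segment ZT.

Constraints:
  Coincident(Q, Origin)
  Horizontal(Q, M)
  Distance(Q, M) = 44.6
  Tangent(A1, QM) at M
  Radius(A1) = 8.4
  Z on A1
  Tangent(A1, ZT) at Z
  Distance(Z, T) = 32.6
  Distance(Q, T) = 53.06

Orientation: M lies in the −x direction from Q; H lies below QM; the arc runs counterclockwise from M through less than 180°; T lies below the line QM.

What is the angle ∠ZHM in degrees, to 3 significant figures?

122°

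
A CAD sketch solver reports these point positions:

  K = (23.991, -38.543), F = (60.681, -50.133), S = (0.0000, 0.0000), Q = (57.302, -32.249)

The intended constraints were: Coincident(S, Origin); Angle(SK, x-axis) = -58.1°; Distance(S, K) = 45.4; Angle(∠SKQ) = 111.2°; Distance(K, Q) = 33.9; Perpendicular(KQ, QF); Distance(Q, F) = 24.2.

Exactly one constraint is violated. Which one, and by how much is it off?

Distance(Q, F) = 24.2 — off by 6.00.

S = (0.00, 0.00) ✓; SK at -58.10° ✓; |SK| = 45.40 ✓; ∠SKQ = 111.2° ✓; |KQ| = 33.90 ✓; ∠(KQ, QF) = 90.00° ✓; |QF| = 18.20 ✗.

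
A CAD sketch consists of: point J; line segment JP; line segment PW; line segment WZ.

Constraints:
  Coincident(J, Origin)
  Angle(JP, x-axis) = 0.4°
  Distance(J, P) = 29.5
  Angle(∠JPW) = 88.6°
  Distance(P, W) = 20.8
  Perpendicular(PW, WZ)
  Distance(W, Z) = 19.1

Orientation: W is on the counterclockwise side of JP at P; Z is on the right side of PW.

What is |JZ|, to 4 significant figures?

52.58

J is at the origin; JP runs at 0.4° with length 29.5, so P = 29.5·(cos 0.4°, sin 0.4°) = (29.50, 0.2059). ∠JPW = 88.6°, so PW runs at 0.4° + (180° − 88.6°) = 91.80° from the x-axis; with |PW| = 20.8, W = P + 20.8·(cos 91.80°, sin 91.80°) = (28.85, 21.00). PW ⟂ WZ; with |WZ| = 19.1 on the right of PW, Z = W + 19.1·(0.9995, 0.03141) = (47.94, 21.60). Then |JZ| = |Z − J| = 52.58.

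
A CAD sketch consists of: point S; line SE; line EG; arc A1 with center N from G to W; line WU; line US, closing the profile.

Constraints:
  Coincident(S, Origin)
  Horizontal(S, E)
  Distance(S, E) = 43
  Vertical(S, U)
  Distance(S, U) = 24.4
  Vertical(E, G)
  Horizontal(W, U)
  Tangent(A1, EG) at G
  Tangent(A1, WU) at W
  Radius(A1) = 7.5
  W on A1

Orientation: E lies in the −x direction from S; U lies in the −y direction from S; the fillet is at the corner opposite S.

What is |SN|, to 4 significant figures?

39.32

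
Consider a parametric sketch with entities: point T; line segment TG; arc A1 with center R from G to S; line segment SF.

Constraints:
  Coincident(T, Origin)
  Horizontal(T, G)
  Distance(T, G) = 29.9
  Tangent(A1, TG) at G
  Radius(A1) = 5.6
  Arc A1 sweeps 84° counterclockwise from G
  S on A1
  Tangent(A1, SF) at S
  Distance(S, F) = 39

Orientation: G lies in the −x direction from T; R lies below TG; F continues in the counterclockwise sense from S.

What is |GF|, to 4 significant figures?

44.85

T is at the origin; TG is horizontal with |TG| = 29.9 and G on the −x side, so G = (-29.90, 0.000). A1 meets TG tangentially, so RG is at right angles to TG, so R = G + (0, -5.6) = (-29.90, -5.600). On A1, G sits at bearing 90° from R; an 84° counterclockwise sweep puts S at bearing 174°, so S = R + 5.6·(cos 174°, sin 174°) = (-35.47, -5.015). Tangency of A1 to SF means the radius RS is perpendicular to SF, so SF runs along (−sin 174°, cos 174°); with |SF| = 39.0, F = (-39.55, -43.80). Then |GF| = |F − G| = 44.85.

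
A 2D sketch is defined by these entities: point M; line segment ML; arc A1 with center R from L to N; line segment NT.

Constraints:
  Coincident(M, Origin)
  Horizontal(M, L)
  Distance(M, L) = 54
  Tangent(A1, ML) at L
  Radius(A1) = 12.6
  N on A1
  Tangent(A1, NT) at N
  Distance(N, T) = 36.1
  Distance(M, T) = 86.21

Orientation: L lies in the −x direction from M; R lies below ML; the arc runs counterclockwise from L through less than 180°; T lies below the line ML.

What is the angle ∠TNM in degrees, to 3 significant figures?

109°

M is at the origin; ML is horizontal with |ML| = 54.0 and L on the −x side, so L = (-54.0, 0.00). Since A1 is tangent to ML there, RL ⟂ ML, so R = L + (0, -12.6) = (-54.0, -12.6). Since RN ⟂ NT (tangency), |RT| = √(12.6² + 36.1²) = 38.2 regardless of where N sits on A1. So T lies on both circle(M, 86.21) and circle(R, 38.2); the below-ML intersection is T = (-73.1, -45.7). N is the foot of the tangent from T: N = (-66.4, -10.3).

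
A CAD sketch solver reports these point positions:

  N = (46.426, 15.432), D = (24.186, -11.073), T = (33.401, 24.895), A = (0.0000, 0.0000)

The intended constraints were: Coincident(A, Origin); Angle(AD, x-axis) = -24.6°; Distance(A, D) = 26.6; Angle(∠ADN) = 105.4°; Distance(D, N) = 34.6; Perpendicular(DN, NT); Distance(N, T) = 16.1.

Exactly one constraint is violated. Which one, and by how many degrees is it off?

Perpendicular(DN, NT) — off by 4.00°.

A = (0.00, 0.00) ✓; AD at -24.60° ✓; |AD| = 26.60 ✓; ∠ADN = 105.4° ✓; |DN| = 34.60 ✓; ∠(DN, NT) = 94.00° ✗; |NT| = 16.10 ✓.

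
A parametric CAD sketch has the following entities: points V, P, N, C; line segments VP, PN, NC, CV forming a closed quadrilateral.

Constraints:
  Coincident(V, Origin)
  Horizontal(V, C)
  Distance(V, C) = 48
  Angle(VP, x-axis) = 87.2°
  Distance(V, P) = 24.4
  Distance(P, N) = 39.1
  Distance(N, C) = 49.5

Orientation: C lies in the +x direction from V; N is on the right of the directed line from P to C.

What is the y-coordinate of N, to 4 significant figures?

-14.73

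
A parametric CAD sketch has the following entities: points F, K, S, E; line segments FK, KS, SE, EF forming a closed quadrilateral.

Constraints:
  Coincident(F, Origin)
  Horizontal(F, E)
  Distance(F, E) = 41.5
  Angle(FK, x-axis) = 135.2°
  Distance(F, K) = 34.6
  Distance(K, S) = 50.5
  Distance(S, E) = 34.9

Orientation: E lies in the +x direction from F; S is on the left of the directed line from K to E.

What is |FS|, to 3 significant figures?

40.2

Checks: |KS| = 50.50 ✓; |SE| = 34.90 ✓.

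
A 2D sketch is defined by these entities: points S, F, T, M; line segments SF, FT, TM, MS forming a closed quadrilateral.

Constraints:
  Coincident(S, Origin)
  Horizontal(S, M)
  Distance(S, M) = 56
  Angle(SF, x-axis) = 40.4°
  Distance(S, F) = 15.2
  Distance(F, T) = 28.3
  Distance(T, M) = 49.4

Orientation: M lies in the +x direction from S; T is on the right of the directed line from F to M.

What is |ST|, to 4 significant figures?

21.03

Checks: |FT| = 28.30 ✓; |TM| = 49.40 ✓.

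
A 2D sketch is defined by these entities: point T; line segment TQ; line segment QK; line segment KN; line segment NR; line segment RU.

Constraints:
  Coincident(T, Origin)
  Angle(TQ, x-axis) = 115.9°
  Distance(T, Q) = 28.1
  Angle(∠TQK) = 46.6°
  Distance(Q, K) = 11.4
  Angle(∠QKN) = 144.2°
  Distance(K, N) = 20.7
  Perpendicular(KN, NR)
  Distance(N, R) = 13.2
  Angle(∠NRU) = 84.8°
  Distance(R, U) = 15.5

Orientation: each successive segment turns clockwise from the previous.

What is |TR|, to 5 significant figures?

2.6639

T is at the origin; TQ runs at 115.9° with length 28.1, so Q = (-12.274, 25.278). ∠TQK = 46.6° gives QK at -17.500° from the x-axis; with |QK| = 11.4, K = (-1.4018, 21.850). ∠QKN = 144.2° gives KN at -53.300° from the x-axis; with |KN| = 20.7, N = (10.969, 5.2528). KN ⟂ NR, so NR runs at -143.30°; with |NR| = 13.2, R = (0.38565, -2.6359). Then |TR| = |R − T| = 2.6639.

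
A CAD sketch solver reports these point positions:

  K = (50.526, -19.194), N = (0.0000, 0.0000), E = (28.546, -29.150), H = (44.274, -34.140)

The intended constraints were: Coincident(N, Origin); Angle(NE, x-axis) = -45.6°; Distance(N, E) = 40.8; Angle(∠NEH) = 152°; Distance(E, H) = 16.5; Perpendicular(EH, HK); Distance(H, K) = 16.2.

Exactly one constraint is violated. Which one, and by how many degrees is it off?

Perpendicular(EH, HK) — off by 5.10°.

N = (0.00, 0.00) ✓; NE at -45.60° ✓; |NE| = 40.80 ✓; ∠NEH = 152.0° ✓; |EH| = 16.50 ✓; ∠(EH, HK) = 84.90° ✗; |HK| = 16.20 ✓.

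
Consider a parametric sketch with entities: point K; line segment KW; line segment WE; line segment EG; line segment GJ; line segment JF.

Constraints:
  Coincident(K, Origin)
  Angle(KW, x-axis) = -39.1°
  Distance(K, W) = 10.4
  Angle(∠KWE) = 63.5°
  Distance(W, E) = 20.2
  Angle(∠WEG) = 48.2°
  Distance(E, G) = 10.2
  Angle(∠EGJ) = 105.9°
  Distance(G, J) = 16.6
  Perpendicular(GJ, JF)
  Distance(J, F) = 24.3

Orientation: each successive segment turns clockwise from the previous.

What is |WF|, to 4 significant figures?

23.35

∠EGJ = 105.9° gives GJ at -1.500° from the x-axis; with |GJ| = 16.6, J = (9.320, -5.605). GJ ⟂ JF, so JF runs at -91.50°; with |JF| = 24.3, F = (8.684, -29.90). Then |WF| = |F − W| = 23.35.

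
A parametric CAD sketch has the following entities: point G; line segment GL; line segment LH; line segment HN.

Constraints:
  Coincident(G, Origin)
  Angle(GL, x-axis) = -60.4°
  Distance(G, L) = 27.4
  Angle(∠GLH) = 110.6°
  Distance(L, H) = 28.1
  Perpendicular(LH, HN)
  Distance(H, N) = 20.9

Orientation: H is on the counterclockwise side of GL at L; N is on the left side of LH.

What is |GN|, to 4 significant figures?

38.04

∠GLH = 110.6°, so LH runs at -60.4° + (180° − 110.6°) = 9.000° from the x-axis; with |LH| = 28.1, H = L + 28.1·(cos 9.000°, sin 9.000°) = (41.29, -19.43). LH is perpendicular to HN; with |HN| = 20.9 on the left of LH, N = H + 20.9·(-0.1564, 0.9877) = (38.02, 1.214). Then |GN| = |N − G| = 38.04.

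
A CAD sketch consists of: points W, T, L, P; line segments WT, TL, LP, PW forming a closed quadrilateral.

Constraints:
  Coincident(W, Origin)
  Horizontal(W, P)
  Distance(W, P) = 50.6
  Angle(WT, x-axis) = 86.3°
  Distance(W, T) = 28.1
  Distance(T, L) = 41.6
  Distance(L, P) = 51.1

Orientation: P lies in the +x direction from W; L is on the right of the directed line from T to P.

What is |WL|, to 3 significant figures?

13.6

W is at the origin; WP is horizontal with |WP| = 50.6 and P in +x, so P = (50.6, 0). WT runs at 86.3° with |WT| = 28.1, so T = (1.81, 28.0). L is determined by |TL| = 41.6 and |LP| = 51.1 together: it lies at the intersection of circle(T, 41.6) and circle(P, 51.1). With |TP| = 56.3, the foot of the radical line on TP is 20.3 from T and the perpendicular offset is √(41.6² − 20.3²) = 36.3. Taking the right-of-TP solution: L = (1.33, -13.6).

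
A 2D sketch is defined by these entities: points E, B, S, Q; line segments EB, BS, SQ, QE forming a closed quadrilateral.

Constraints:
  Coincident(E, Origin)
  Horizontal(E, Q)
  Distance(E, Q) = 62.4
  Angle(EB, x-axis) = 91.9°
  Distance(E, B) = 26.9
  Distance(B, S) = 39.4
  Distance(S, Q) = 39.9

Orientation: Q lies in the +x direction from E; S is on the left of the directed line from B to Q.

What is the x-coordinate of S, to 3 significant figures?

38.2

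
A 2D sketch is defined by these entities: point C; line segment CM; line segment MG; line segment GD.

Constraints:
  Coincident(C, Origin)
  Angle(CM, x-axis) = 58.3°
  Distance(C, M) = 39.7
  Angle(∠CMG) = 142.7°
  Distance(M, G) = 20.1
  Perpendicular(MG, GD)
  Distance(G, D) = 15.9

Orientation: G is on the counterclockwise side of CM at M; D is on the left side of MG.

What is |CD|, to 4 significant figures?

52.32

∠CMG = 142.7°, so MG runs at 58.3° + (180° − 142.7°) = 95.60° from the x-axis; with |MG| = 20.1, G = M + 20.1·(cos 95.60°, sin 95.60°) = (18.90, 53.78). MG ⟂ GD; with |GD| = 15.9 on the left of MG, D = G + 15.9·(-0.9952, -0.09758) = (3.076, 52.23). Then |CD| = |D − C| = 52.32.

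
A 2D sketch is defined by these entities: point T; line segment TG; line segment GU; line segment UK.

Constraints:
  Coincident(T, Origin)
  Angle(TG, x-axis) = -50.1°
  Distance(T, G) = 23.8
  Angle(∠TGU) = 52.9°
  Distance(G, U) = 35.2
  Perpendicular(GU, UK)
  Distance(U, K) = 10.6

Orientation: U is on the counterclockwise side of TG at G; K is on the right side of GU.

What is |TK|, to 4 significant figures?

36.19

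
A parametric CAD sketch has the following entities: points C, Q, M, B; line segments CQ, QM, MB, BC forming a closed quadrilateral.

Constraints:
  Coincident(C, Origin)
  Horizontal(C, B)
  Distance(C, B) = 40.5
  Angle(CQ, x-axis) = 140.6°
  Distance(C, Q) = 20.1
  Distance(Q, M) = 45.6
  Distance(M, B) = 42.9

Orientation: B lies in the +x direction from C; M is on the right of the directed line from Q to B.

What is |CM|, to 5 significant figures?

27.768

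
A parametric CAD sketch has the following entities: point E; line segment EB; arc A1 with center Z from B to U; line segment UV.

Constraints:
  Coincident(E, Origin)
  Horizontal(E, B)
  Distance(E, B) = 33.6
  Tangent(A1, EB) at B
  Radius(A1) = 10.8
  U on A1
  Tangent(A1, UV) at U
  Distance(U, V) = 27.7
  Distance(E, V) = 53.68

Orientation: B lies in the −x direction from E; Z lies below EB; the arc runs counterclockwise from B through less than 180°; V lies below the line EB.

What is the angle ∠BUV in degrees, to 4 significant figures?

125.9°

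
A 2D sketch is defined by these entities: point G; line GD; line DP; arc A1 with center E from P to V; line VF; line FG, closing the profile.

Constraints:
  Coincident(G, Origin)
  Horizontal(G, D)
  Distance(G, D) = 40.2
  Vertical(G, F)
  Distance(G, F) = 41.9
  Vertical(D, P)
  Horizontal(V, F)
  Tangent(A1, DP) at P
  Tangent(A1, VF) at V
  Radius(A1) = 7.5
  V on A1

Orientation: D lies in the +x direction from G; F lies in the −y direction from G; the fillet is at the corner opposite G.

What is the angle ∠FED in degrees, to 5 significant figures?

115.22°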